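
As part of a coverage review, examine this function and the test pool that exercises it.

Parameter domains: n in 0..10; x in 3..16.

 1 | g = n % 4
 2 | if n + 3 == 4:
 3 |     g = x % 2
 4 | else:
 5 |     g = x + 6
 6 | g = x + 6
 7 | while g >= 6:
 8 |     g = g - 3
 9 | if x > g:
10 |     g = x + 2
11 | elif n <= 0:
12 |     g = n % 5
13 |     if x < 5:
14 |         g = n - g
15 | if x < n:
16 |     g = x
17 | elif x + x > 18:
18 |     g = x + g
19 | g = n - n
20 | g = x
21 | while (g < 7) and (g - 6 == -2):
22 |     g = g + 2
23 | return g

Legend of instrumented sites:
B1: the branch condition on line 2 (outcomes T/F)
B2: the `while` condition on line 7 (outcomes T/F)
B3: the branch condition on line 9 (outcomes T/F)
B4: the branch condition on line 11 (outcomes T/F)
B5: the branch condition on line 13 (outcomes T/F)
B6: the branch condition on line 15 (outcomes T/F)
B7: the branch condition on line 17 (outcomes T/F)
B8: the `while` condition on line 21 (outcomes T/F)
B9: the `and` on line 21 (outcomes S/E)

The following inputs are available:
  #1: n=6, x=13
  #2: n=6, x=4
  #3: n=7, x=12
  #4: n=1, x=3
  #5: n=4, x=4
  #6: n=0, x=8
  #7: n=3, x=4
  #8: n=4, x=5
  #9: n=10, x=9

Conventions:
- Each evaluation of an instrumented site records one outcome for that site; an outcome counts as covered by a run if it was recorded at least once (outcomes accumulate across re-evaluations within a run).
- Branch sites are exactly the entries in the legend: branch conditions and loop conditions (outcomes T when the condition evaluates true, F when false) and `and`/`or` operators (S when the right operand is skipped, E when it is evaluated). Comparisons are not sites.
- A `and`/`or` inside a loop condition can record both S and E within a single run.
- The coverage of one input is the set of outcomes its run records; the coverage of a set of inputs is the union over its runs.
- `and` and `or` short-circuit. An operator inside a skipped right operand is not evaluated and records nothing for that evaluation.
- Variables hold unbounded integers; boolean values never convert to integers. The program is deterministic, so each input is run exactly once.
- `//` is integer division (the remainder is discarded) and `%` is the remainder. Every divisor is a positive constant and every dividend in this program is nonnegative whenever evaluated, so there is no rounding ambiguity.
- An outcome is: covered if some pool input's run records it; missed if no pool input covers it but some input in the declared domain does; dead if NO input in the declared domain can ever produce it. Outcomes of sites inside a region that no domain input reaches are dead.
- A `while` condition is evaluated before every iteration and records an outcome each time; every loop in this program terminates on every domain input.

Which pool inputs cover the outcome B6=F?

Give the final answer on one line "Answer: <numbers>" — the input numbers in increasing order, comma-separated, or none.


input #1 (n=6, x=13): records B6=F
input #2 (n=6, x=4): does not record B6=F
input #3 (n=7, x=12): records B6=F
input #4 (n=1, x=3): records B6=F
input #5 (n=4, x=4): records B6=F
input #6 (n=0, x=8): records B6=F
input #7 (n=3, x=4): records B6=F
input #8 (n=4, x=5): records B6=F
input #9 (n=10, x=9): does not record B6=F
Answer: 1, 3, 4, 5, 6, 7, 8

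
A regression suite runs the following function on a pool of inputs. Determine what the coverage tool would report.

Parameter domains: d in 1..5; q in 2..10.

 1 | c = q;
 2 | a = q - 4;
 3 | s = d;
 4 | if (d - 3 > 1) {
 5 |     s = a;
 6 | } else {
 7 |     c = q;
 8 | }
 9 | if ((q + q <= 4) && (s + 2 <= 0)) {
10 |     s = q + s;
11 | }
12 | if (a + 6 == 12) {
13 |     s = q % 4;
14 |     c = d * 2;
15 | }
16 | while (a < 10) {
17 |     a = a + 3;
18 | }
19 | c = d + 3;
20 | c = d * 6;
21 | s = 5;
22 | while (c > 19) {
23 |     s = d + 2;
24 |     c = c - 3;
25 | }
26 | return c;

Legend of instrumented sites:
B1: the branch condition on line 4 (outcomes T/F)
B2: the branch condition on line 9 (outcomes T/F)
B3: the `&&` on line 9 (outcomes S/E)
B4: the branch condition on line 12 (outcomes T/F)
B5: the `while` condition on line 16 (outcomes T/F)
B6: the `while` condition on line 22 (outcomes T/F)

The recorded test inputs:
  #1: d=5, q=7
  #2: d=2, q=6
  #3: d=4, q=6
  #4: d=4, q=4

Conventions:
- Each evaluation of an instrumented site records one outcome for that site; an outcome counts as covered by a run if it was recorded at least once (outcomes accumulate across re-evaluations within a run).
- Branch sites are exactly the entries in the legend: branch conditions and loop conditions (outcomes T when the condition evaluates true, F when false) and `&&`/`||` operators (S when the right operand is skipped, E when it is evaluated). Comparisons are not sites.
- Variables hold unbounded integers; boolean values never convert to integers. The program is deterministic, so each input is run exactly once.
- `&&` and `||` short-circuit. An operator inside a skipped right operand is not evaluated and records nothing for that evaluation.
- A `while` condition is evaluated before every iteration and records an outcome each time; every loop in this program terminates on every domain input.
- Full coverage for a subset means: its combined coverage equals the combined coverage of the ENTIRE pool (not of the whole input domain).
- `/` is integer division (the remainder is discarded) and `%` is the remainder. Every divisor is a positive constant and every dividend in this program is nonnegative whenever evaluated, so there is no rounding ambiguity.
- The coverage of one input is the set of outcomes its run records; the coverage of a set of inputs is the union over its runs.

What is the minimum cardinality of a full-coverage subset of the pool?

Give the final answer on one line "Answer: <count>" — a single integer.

input #1 (d=5, q=7): events B1->T, B3->S, B2->F, B4->F, B5->T, B5->T, B5->T, B5->F, B6->T, B6->T, B6->T, B6->T, B6->F; covers B1=T, B2=F, B3=S, B4=F, B5=T, B5=F, B6=T, B6=F
input #2 (d=2, q=6): events B1->F, B3->S, B2->F, B4->F, B5->T, B5->T, B5->T, B5->F, B6->F; covers B1=F, B2=F, B3=S, B4=F, B5=T, B5=F, B6=F
input #3 (d=4, q=6): events B1->F, B3->S, B2->F, B4->F, B5->T, B5->T, B5->T, B5->F, B6->T, B6->T, B6->F; covers B1=F, B2=F, B3=S, B4=F, B5=T, B5=F, B6=T, B6=F
input #4 (d=4, q=4): events B1->F, B3->S, B2->F, B4->F, B5->T, B5->T, B5->T, B5->T, B5->F, B6->T, B6->T, B6->F; covers B1=F, B2=F, B3=S, B4=F, B5=T, B5=F, B6=T, B6=F
together the pool reaches 9 outcomes: B1=T, B1=F, B2=F, B3=S, B4=F, B5=T, B5=F, B6=T, B6=F
size 1 is not enough: best union over all size-1 subsets is 8/9
the canonical winner is {1, 2}: size 2, full 9-outcome coverage, earliest index list among size-2 covers

Answer: 2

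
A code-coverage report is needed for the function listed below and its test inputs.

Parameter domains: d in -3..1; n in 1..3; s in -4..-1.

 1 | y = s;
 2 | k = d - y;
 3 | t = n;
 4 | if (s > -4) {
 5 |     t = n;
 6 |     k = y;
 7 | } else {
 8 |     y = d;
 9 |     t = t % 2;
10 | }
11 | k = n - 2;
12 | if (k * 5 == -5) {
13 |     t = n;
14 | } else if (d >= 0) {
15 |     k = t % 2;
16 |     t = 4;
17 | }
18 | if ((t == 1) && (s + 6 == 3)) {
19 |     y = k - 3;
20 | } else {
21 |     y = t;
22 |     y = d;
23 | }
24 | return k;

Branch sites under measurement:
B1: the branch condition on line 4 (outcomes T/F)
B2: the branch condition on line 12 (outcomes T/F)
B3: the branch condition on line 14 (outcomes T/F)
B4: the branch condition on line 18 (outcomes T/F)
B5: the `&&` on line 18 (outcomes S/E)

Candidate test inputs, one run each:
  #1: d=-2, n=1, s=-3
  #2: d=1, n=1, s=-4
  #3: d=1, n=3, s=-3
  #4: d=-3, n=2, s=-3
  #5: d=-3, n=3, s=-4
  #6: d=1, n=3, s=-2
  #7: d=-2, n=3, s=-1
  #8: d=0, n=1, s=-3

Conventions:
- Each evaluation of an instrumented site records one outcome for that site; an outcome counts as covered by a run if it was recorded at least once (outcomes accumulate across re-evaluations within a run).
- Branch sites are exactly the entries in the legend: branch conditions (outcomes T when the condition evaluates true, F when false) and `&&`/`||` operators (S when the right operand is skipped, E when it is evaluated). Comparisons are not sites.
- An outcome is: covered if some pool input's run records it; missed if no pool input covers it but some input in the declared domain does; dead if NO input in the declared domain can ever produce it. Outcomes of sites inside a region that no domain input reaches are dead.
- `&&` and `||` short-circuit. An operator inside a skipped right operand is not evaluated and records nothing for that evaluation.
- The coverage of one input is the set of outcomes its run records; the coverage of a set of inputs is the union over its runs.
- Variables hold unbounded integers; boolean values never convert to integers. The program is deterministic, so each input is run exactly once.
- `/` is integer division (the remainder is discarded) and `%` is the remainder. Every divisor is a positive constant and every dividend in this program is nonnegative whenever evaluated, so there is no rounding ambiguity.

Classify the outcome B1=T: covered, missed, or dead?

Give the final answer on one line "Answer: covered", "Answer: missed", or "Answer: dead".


B1=T is recorded by pool input(s) 1, 3, 4, 6, 7, 8 -> covered
Answer: covered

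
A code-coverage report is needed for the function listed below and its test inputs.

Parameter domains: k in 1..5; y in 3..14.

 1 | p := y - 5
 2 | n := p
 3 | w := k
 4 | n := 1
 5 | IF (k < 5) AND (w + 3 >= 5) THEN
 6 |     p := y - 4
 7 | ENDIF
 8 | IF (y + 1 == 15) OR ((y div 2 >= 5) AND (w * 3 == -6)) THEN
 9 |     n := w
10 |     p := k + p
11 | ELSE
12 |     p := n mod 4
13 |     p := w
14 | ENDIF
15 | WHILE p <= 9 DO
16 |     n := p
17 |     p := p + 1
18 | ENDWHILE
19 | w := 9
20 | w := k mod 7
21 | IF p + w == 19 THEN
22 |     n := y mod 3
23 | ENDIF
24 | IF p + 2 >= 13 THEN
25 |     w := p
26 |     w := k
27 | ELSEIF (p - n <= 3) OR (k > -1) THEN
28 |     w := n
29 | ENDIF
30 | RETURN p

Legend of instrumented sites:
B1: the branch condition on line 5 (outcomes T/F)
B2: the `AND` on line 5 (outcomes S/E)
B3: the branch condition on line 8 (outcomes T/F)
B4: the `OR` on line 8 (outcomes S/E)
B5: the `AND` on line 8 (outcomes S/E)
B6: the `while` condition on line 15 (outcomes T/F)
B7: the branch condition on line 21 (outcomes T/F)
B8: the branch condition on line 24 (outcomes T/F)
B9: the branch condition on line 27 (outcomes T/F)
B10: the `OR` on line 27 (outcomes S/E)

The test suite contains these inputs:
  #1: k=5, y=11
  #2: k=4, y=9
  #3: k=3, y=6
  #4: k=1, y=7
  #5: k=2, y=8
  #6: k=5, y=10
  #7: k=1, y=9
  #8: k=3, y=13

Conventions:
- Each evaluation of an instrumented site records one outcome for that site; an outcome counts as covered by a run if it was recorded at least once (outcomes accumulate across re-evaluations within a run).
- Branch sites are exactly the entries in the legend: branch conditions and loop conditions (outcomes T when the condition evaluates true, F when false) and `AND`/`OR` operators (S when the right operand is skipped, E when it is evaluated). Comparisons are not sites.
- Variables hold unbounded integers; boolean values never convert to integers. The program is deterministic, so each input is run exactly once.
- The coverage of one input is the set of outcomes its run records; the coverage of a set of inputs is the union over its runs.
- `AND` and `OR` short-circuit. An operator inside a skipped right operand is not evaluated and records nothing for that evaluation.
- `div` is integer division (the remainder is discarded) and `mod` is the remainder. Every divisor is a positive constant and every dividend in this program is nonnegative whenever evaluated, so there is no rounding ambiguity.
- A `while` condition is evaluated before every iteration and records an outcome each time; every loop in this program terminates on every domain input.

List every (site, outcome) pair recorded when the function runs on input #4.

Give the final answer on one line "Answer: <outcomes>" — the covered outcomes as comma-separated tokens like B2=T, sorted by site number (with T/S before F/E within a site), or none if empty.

Simulating input #4 (k=1, y=7) step by step:
  B2->E, B1->F, B4->E, B5->S, B3->F, B6->T, B6->T, B6->T, B6->T, B6->T
  B6->T, B6->T, B6->T, B6->T, B6->F, B7->F, B8->F, B10->S, B9->T
as a set, this run covers: B1=F, B2=E, B3=F, B4=E, B5=S, B6=T, B6=F, B7=F, B8=F, B9=T, B10=S

Answer: B1=F, B2=E, B3=F, B4=E, B5=S, B6=T, B6=F, B7=F, B8=F, B9=T, B10=S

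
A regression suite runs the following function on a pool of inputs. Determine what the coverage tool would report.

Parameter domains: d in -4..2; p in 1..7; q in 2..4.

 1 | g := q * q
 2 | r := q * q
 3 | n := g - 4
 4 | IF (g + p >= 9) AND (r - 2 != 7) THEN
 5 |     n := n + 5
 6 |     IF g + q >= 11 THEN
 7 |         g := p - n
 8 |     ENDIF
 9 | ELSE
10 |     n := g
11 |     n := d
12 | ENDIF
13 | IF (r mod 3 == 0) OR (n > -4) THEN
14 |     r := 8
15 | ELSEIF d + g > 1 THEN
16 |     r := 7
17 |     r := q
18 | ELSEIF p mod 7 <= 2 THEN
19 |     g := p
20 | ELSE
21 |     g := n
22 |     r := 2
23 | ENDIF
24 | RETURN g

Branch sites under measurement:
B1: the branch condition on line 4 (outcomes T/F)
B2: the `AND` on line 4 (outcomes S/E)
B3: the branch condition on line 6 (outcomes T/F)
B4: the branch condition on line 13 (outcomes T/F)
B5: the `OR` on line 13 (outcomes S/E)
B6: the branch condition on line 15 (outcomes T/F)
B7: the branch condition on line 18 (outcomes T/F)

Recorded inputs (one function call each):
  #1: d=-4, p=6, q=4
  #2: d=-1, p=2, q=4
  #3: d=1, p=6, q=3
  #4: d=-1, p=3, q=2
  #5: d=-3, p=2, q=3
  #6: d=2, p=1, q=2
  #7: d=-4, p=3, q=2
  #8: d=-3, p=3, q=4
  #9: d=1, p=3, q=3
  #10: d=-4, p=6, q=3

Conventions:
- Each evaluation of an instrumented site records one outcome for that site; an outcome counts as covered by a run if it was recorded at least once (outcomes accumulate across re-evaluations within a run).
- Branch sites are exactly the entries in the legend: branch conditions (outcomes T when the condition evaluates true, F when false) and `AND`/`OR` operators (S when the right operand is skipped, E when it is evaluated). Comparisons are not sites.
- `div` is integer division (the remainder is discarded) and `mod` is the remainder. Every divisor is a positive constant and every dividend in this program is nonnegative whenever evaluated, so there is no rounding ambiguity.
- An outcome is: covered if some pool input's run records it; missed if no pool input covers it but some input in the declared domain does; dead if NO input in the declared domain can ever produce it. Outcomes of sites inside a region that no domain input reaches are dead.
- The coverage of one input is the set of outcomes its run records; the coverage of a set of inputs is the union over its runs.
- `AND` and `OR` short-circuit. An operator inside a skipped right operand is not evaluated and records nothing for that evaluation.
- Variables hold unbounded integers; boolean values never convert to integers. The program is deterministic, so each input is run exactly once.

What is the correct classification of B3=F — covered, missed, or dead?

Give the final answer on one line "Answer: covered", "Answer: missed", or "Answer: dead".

no pool input records B3=F
but domain input (d=-4, p=5, q=2) does record it -> reachable, so missed

Answer: missed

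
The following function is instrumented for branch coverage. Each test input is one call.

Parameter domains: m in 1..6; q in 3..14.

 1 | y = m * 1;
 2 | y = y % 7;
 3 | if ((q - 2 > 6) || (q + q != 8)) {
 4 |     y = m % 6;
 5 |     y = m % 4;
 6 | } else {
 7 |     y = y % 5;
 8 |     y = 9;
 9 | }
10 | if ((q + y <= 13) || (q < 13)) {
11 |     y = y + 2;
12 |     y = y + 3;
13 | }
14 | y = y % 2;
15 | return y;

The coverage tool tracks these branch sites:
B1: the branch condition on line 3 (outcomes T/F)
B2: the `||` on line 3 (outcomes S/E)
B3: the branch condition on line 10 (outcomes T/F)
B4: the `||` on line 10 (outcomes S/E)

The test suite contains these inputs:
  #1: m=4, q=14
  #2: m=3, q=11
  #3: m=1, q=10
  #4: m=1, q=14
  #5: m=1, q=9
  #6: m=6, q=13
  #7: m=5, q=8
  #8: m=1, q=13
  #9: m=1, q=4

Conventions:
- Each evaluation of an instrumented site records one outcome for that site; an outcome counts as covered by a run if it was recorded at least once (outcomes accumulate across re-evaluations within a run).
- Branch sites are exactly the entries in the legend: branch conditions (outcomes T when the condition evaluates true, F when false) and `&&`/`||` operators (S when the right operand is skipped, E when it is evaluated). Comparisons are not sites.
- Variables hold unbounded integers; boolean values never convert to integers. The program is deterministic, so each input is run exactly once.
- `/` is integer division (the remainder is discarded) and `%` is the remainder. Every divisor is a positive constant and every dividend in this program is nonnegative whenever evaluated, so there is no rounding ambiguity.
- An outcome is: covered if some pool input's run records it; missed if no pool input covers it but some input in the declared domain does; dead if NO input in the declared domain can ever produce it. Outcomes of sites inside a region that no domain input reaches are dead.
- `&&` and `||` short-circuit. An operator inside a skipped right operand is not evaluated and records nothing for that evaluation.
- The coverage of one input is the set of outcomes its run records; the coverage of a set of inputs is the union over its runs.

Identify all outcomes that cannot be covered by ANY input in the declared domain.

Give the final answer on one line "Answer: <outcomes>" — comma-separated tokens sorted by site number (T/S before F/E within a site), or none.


exhaustive pass over the 72-input domain:
  reachable outcomes have witnesses, e.g. B1=T (e.g. m=1, q=3), B1=F (e.g. m=1, q=4), B2=S (e.g. m=1, q=9), B2=E (e.g. m=1, q=3)
Answer: none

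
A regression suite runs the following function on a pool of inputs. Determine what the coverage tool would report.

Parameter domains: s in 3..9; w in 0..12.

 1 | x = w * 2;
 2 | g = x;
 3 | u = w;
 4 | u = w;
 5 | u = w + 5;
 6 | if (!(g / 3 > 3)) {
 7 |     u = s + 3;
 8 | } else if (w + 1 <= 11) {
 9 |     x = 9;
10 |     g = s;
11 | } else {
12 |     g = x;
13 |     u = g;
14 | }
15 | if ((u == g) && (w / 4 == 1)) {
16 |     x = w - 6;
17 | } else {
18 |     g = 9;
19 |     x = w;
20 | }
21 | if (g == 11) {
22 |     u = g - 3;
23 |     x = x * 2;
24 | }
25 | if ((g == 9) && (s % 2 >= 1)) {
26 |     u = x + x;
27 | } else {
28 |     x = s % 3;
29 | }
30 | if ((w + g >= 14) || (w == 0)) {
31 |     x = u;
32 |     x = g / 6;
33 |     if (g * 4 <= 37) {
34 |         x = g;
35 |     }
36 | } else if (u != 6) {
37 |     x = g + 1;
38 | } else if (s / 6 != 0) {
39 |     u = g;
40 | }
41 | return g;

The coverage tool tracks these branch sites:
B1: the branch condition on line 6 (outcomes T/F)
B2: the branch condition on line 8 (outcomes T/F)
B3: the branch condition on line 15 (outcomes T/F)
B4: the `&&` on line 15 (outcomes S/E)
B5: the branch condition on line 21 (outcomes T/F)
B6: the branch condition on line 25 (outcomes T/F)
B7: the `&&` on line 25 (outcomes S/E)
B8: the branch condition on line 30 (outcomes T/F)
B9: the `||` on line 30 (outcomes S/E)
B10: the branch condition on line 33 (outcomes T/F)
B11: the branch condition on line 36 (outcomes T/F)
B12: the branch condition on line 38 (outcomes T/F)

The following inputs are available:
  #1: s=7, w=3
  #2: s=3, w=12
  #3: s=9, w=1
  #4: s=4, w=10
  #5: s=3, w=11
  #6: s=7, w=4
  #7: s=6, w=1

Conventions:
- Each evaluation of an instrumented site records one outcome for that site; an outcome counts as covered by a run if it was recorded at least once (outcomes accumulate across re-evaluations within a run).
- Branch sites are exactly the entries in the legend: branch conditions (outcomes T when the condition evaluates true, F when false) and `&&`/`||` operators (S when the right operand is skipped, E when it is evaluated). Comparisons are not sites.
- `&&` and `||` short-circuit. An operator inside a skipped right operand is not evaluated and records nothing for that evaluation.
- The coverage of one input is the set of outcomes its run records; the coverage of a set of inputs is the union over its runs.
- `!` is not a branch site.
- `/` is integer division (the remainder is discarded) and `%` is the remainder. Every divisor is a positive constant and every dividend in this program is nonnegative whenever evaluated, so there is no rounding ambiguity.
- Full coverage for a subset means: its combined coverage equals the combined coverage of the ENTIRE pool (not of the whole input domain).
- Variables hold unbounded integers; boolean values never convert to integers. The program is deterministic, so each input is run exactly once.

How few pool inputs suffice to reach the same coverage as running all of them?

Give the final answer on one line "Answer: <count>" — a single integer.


input #1, s=7, w=3: events B1->T, B4->S, B3->F, B5->F, B7->E, B6->T, B9->E, B8->F, B11->F, B12->T; outcomes B1=T, B3=F, B4=S, B5=F, B6=T, B7=E, B8=F, B9=E, B11=F, B12=T
input #2, s=3, w=12: events B1->F, B2->F, B4->E, B3->F, B5->F, B7->E, B6->T, B9->S, B8->T, B10->T; outcomes B1=F, B2=F, B3=F, B4=E, B5=F, B6=T, B7=E, B8=T, B9=S, B10=T
input #3, s=9, w=1: events B1->T, B4->S, B3->F, B5->F, B7->E, B6->T, B9->E, B8->F, B11->T; outcomes B1=T, B3=F, B4=S, B5=F, B6=T, B7=E, B8=F, B9=E, B11=T
input #4, s=4, w=10: events B1->F, B2->T, B4->S, B3->F, B5->F, B7->E, B6->F, B9->S, B8->T, B10->T; outcomes B1=F, B2=T, B3=F, B4=S, B5=F, B6=F, B7=E, B8=T, B9=S, B10=T
input #5, s=3, w=11: events B1->F, B2->F, B4->E, B3->F, B5->F, B7->E, B6->T, B9->S, B8->T, B10->T; outcomes B1=F, B2=F, B3=F, B4=E, B5=F, B6=T, B7=E, B8=T, B9=S, B10=T
input #6, s=7, w=4: events B1->T, B4->S, B3->F, B5->F, B7->E, B6->T, B9->E, B8->F, B11->T; outcomes B1=T, B3=F, B4=S, B5=F, B6=T, B7=E, B8=F, B9=E, B11=T
input #7, s=6, w=1: events B1->T, B4->S, B3->F, B5->F, B7->E, B6->F, B9->E, B8->F, B11->T; outcomes B1=T, B3=F, B4=S, B5=F, B6=F, B7=E, B8=F, B9=E, B11=T
pool-wide coverage (19 outcomes): B1=T, B1=F, B2=T, B2=F, B3=F, B4=S, B4=E, B5=F, B6=T, B6=F, B7=E, B8=T, B8=F, B9=S, B9=E, B10=T, B11=T, B11=F, B12=T
checked all size-1 subsets: none covers 19 outcomes (max 10/19)
checked all size-2 subsets: none covers 19 outcomes (max 16/19)
checked all size-3 subsets: none covers 19 outcomes (max 18/19)
size 4: inputs {1, 2, 3, 4} cover all 19 outcomes, and no lexicographically smaller subset of this size does
Answer: 4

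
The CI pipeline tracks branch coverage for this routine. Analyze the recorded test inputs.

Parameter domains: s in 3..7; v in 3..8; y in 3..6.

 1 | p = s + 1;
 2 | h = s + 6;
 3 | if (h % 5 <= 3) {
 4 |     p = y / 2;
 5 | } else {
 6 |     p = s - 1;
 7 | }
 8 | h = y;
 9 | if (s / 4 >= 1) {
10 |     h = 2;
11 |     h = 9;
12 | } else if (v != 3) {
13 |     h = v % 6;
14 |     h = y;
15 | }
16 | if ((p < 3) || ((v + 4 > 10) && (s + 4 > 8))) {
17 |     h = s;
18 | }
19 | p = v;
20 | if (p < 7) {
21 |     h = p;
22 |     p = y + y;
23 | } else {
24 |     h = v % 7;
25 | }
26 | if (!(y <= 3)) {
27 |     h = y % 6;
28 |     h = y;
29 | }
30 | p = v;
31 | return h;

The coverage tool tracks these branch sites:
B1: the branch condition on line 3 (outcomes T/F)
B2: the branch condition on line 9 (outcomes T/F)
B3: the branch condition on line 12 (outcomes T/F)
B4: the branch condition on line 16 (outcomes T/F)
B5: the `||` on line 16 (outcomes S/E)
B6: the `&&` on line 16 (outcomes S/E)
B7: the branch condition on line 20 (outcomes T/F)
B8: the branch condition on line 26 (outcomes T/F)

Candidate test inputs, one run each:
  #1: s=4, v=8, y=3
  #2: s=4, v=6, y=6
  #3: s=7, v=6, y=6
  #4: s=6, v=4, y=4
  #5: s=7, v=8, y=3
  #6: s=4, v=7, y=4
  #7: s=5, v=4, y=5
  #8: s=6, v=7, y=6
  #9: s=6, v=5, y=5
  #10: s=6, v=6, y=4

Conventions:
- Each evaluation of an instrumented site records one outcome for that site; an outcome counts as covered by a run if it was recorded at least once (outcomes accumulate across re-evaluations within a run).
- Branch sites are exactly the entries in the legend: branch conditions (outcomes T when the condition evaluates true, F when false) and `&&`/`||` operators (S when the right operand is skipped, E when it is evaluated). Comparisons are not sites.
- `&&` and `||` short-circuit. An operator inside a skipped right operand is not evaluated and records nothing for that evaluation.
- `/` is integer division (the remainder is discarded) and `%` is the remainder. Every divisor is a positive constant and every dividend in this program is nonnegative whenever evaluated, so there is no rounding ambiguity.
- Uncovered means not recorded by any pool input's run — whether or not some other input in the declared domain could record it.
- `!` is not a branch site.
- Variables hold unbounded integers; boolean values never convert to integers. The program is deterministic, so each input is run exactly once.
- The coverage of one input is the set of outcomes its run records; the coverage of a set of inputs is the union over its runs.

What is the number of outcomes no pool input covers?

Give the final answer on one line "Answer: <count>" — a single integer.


run #1 (s=4, v=8, y=3) runs B1->T, B2->T, B5->S, B4->T, B7->F, B8->F; records B1=T, B2=T, B4=T, B5=S, B7=F, B8=F
run #2 (s=4, v=6, y=6) runs B1->T, B2->T, B5->E, B6->S, B4->F, B7->T, B8->T; records B1=T, B2=T, B4=F, B5=E, B6=S, B7=T, B8=T
run #3 (s=7, v=6, y=6) runs B1->T, B2->T, B5->E, B6->S, B4->F, B7->T, B8->T; records B1=T, B2=T, B4=F, B5=E, B6=S, B7=T, B8=T
run #4 (s=6, v=4, y=4) runs B1->T, B2->T, B5->S, B4->T, B7->T, B8->T; records B1=T, B2=T, B4=T, B5=S, B7=T, B8=T
run #5 (s=7, v=8, y=3) runs B1->T, B2->T, B5->S, B4->T, B7->F, B8->F; records B1=T, B2=T, B4=T, B5=S, B7=F, B8=F
run #6 (s=4, v=7, y=4) runs B1->T, B2->T, B5->S, B4->T, B7->F, B8->T; records B1=T, B2=T, B4=T, B5=S, B7=F, B8=T
run #7 (s=5, v=4, y=5) runs B1->T, B2->T, B5->S, B4->T, B7->T, B8->T; records B1=T, B2=T, B4=T, B5=S, B7=T, B8=T
run #8 (s=6, v=7, y=6) runs B1->T, B2->T, B5->E, B6->E, B4->T, B7->F, B8->T; records B1=T, B2=T, B4=T, B5=E, B6=E, B7=F, B8=T
run #9 (s=6, v=5, y=5) runs B1->T, B2->T, B5->S, B4->T, B7->T, B8->T; records B1=T, B2=T, B4=T, B5=S, B7=T, B8=T
run #10 (s=6, v=6, y=4) runs B1->T, B2->T, B5->S, B4->T, B7->T, B8->T; records B1=T, B2=T, B4=T, B5=S, B7=T, B8=T
union over the pool: B1=T, B2=T, B4=T, B4=F, B5=S, B5=E, B6=S, B6=E, B7=T, B7=F, B8=T, B8=F
uncovered (4 of 16): B1=F, B2=F, B3=T, B3=F
Answer: 4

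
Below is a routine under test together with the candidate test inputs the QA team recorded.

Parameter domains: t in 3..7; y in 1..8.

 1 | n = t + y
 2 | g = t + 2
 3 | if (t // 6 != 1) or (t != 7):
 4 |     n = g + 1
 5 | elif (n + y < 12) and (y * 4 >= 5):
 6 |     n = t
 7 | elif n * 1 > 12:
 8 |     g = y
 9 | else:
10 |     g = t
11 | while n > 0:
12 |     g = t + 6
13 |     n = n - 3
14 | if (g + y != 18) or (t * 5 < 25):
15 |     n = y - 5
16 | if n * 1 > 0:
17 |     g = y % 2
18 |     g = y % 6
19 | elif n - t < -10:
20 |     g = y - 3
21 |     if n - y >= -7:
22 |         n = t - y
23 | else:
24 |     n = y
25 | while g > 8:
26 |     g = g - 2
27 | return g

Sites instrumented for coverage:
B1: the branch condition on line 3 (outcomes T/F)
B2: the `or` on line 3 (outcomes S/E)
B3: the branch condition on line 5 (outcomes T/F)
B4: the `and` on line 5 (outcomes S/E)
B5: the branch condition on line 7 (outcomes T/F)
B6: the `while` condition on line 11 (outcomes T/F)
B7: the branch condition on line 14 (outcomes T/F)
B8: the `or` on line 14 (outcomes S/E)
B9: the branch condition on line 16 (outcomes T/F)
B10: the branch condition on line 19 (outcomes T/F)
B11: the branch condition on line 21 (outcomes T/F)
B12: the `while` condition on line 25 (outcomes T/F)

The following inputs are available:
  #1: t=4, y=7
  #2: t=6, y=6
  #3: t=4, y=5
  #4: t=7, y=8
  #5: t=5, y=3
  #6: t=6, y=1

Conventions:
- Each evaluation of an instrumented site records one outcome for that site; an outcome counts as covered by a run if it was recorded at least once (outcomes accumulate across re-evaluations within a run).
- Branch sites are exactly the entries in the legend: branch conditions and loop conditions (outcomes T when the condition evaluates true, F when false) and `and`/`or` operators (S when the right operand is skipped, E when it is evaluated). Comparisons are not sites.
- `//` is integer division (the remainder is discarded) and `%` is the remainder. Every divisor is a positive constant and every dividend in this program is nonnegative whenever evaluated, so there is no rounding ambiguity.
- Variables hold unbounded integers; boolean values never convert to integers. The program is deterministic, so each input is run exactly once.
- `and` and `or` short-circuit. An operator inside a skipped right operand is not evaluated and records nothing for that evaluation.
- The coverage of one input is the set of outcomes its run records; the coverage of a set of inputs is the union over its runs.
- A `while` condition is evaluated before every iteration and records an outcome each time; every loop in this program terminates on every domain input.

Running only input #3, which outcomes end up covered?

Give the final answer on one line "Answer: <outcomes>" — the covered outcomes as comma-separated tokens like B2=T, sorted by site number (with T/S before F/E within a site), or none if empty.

Tracing the run of input #3 (t=4, y=5):
  B2->S, B1->T, B6->T, B6->T, B6->T, B6->F, B8->S, B7->T, B9->F, B10->F
  B12->T, B12->F
collecting distinct outcomes: B1=T, B2=S, B6=T, B6=F, B7=T, B8=S, B9=F, B10=F, B12=T, B12=F

Answer: B1=T, B2=S, B6=T, B6=F, B7=T, B8=S, B9=F, B10=F, B12=T, B12=F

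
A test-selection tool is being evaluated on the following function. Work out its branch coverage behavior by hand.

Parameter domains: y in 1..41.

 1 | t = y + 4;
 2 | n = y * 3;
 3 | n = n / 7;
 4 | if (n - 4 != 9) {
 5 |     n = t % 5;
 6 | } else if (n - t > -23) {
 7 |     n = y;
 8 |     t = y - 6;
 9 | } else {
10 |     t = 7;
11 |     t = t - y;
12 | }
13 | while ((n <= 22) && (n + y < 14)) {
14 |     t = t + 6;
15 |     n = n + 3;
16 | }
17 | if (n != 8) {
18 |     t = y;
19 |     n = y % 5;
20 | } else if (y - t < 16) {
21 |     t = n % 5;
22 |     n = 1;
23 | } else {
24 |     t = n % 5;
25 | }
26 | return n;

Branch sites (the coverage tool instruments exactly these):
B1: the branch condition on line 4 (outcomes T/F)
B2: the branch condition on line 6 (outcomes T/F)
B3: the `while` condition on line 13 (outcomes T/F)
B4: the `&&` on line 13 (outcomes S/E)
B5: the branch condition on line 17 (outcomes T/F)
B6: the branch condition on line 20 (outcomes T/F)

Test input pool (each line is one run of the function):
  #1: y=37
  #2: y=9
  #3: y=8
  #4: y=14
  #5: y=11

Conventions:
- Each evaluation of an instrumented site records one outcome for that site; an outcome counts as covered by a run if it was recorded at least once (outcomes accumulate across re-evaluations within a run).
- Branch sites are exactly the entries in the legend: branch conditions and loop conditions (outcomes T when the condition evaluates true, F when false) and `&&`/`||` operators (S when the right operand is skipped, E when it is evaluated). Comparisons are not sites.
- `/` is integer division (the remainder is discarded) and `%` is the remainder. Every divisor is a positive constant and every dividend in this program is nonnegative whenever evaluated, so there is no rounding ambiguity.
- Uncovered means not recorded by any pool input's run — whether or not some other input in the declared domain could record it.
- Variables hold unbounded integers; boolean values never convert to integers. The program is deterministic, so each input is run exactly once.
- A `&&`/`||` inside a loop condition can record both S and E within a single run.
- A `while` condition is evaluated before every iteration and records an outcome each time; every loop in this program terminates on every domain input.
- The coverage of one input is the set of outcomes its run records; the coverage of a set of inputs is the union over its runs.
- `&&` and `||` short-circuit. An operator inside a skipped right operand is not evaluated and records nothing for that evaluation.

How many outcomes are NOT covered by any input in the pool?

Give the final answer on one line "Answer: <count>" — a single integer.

test 1 (y=37) hits B1=T, B3=F, B4=E, B5=T
test 2 (y=9) hits B1=T, B3=T, B3=F, B4=E, B5=T
test 3 (y=8) hits B1=T, B3=T, B3=F, B4=E, B5=F, B6=T
test 4 (y=14) hits B1=T, B3=F, B4=E, B5=T
test 5 (y=11) hits B1=T, B3=T, B3=F, B4=E, B5=T
union over the pool: B1=T, B3=T, B3=F, B4=E, B5=T, B5=F, B6=T
uncovered (5 of 12): B1=F, B2=T, B2=F, B4=S, B6=F

Answer: 5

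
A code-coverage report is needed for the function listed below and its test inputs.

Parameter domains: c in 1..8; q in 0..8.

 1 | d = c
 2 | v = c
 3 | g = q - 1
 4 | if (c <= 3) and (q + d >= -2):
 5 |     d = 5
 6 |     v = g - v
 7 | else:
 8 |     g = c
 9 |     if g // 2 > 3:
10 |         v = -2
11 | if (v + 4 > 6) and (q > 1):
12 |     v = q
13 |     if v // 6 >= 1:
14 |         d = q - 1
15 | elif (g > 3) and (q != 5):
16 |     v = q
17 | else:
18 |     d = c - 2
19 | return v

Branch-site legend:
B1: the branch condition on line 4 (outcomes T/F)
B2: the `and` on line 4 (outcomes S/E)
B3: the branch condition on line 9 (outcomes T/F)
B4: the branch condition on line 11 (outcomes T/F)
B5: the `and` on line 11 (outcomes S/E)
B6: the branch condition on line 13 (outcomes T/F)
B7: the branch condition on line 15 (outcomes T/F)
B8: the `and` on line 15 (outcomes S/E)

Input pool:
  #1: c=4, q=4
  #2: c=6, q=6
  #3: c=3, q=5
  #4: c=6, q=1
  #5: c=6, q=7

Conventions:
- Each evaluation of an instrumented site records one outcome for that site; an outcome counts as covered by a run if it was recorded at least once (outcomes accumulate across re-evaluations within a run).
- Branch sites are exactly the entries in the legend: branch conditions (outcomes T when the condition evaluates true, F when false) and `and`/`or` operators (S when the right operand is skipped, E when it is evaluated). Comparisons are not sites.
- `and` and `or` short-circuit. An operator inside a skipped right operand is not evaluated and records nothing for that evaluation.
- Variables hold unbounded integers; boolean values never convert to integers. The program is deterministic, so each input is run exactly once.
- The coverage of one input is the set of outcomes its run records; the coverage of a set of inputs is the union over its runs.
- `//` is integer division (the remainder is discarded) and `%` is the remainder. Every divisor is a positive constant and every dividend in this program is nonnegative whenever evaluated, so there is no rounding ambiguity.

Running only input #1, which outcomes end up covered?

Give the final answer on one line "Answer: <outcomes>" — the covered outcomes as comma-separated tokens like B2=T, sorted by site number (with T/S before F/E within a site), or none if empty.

Running input #1 (c=4, q=4), event by event:
  B2->S, B1->F, B3->F, B5->E, B4->T, B6->F
as a set, this run covers: B1=F, B2=S, B3=F, B4=T, B5=E, B6=F

Answer: B1=F, B2=S, B3=F, B4=T, B5=E, B6=F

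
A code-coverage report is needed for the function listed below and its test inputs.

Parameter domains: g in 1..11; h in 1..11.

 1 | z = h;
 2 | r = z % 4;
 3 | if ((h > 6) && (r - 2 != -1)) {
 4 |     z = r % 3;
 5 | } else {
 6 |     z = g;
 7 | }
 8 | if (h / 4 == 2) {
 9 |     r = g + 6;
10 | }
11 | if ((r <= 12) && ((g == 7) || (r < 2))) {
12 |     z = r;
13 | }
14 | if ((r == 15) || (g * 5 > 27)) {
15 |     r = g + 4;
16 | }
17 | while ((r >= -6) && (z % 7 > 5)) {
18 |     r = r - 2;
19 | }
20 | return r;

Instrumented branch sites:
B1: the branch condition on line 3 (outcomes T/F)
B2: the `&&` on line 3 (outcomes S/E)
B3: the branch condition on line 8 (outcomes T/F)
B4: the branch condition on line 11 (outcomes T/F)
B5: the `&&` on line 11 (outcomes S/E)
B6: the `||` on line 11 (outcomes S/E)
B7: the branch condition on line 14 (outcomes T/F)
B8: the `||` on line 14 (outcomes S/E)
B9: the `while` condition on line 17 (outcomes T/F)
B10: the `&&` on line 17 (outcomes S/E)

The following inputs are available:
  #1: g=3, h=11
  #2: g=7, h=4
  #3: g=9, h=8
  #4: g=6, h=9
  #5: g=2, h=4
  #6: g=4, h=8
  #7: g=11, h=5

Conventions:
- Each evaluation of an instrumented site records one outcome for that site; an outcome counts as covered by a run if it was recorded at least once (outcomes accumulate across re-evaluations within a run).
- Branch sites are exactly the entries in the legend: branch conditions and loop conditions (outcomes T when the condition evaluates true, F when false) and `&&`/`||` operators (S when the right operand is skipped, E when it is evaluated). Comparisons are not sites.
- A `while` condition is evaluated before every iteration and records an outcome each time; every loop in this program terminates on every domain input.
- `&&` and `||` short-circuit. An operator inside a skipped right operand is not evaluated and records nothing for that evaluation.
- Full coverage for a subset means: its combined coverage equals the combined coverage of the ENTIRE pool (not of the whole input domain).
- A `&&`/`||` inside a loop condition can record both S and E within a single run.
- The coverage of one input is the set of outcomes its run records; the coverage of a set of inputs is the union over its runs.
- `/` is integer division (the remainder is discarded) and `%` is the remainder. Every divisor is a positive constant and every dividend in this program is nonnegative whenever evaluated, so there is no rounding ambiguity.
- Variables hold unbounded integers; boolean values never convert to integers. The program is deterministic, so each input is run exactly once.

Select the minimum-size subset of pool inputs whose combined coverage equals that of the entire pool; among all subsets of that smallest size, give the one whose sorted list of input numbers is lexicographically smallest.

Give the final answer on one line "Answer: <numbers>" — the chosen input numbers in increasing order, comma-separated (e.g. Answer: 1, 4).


test 1 (g=3, h=11) hits B1=T, B2=E, B3=T, B4=F, B5=E, B6=E, B7=F, B8=E, B9=F, B10=E
test 2 (g=7, h=4) hits B1=F, B2=S, B3=F, B4=T, B5=E, B6=S, B7=T, B8=E, B9=F, B10=E
test 3 (g=9, h=8) hits B1=T, B2=E, B3=T, B4=F, B5=S, B7=T, B8=S, B9=F, B10=E
test 4 (g=6, h=9) hits B1=F, B2=E, B3=T, B4=F, B5=E, B6=E, B7=T, B8=E, B9=T, B9=F, B10=S, B10=E
test 5 (g=2, h=4) hits B1=F, B2=S, B3=F, B4=T, B5=E, B6=E, B7=F, B8=E, B9=F, B10=E
test 6 (g=4, h=8) hits B1=T, B2=E, B3=T, B4=F, B5=E, B6=E, B7=F, B8=E, B9=F, B10=E
test 7 (g=11, h=5) hits B1=F, B2=S, B3=F, B4=T, B5=E, B6=E, B7=T, B8=E, B9=F, B10=E
union over all inputs: B1=T, B1=F, B2=S, B2=E, B3=T, B3=F, B4=T, B4=F, B5=S, B5=E, B6=S, B6=E, B7=T, B7=F, B8=S, B8=E, B9=T, B9=F, B10=S, B10=E (20 outcomes)
every size-1 subset falls short of the 20 outcomes (best: 12/20)
every size-2 subset falls short of the 20 outcomes (best: 17/20)
every size-3 subset falls short of the 20 outcomes (best: 19/20)
the canonical winner is {1, 2, 3, 4}: size 4, full 20-outcome coverage, earliest index list among size-4 covers
Answer: 1, 2, 3, 4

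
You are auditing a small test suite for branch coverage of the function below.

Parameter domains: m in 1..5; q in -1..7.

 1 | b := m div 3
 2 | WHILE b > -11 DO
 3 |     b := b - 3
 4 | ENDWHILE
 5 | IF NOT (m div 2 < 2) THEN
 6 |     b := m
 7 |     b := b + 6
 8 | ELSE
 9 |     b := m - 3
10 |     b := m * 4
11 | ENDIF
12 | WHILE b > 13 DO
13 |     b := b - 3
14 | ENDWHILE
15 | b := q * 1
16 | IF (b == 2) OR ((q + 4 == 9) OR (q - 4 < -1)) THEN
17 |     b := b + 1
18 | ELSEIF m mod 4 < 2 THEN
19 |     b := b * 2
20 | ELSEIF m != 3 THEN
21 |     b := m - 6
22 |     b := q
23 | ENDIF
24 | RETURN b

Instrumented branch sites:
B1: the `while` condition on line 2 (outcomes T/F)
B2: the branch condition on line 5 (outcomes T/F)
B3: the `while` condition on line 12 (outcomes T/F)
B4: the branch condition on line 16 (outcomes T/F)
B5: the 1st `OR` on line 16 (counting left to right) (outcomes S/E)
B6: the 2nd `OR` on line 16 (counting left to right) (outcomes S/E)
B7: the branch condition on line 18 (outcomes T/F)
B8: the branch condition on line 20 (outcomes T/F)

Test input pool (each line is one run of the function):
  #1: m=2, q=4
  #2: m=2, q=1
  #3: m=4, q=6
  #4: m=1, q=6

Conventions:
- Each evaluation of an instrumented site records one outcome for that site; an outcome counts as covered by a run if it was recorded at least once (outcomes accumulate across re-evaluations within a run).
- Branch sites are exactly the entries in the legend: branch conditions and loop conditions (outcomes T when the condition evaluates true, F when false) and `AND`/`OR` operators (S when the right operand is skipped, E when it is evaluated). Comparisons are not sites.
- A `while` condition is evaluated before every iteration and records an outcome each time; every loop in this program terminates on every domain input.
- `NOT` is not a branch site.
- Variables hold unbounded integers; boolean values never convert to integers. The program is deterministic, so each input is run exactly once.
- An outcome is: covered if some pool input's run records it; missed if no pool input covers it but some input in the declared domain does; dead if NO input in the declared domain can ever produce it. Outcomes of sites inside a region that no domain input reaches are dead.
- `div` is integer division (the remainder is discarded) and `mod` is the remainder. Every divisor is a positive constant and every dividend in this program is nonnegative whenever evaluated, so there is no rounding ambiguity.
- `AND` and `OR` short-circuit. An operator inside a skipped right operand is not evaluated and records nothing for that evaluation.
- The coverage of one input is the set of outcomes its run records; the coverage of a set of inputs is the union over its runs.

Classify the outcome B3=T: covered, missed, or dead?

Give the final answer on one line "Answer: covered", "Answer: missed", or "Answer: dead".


no pool input records B3=T
checking all 45 inputs in the declared domain: B3=T is never recorded -> dead
Answer: dead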